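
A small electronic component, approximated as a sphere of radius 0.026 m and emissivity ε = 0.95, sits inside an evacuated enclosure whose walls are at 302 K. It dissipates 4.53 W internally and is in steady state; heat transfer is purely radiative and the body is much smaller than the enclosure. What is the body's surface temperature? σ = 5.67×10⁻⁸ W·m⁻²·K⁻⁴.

T ≈ 367 K

For a small grey body in a large enclosure, net radiated power = εσA(T⁴ − T_w⁴).
Steady state: P = εσA(T⁴ − T_w⁴) with A = 4πr² = 0.008495 m².
T⁴ = P/(εσA) + T_w⁴ = 4.53/(0.95·5.67×10⁻⁸·0.008495) + (302)⁴
    = 9.900×10⁹ + 8.318×10⁹ = 1.822×10¹⁰ K⁴.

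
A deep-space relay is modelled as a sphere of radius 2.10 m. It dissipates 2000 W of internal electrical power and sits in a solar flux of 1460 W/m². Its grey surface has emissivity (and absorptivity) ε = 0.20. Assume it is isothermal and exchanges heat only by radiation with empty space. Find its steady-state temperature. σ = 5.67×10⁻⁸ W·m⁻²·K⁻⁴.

At steady state, absorbed solar power + internal power = radiated power.
Absorbed: α·S·A_cross = 0.20·1460·13.85 = 4045 W (cross-section πr²).
Total input = 4045 + 2000 = 6045 W.
Radiated: εσ·A_surf·T⁴ with A_surf = 4πr² = 55.42 m².
T⁴ = 6045/(0.20·5.67×10⁻⁸·55.42) = 9.620×10⁹ K⁴.

T ≈ 313 K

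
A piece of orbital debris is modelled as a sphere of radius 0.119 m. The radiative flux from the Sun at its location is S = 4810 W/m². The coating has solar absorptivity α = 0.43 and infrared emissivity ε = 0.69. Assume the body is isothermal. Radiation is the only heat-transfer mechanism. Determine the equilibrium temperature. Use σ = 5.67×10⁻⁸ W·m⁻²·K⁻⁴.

At equilibrium, absorbed power = emitted power.
Absorbing cross-section = πr² = 0.04449 m²; emitting surface = 4πr² = 0.1780 m² (ratio 4).
αS·A_cross = εσ·A_surf·T⁴  ⇒  T⁴ = αS/(ε·4σ).
T⁴ = 0.430·4810/(0.69·4·5.67×10⁻⁸) = 1.322×10¹⁰ K⁴.
T = (1.322×10¹⁰)^(1/4).

T ≈ 339 K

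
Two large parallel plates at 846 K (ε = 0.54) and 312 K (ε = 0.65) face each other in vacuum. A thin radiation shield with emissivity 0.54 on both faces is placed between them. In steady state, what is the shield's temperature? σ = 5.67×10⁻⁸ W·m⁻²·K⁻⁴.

In steady state the net flux on the hot side equals that on the cold side.
σ(T₁⁴−T_s⁴)/D₁ = σ(T_s⁴−T₂⁴)/D₂, with D₁ = 1/ε₁+1/ε_s−1 = 2.704, D₂ = 1/ε_s+1/ε₂−1 = 2.390.
Solve for T_s⁴: T_s⁴ = (D₂·T₁⁴ + D₁·T₂⁴)/(D₁+D₂) = 2.454×10¹¹ K⁴.

T_s ≈ 704 K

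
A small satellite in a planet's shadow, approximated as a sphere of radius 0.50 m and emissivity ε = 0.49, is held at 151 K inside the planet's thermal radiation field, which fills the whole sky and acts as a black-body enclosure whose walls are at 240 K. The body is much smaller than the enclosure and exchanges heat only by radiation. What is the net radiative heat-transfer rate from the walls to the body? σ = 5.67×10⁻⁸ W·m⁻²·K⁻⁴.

For a small grey body in a large enclosure: P_net = εσA(T_body⁴ − T_wall⁴).
A = 4πr² = 3.142 m²; T_body⁴ − T_wall⁴ = 5.199×10⁸ − 3.318×10⁹ = -2.798×10⁹ K⁴.
|P_net| = 0.49·5.67×10⁻⁸·3.142·2.798×10⁹.

P_net ≈ 244 W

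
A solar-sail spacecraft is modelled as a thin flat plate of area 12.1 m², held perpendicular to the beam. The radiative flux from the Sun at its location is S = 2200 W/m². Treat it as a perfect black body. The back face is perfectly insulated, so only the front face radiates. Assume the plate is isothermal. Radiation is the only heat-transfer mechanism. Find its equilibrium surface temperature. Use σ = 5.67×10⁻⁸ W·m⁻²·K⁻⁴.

T ≈ 444 K

At equilibrium, absorbed power = emitted power.
Absorbing cross-section = A = 12.10 m²; emitting surface = A = 12.10 m² (ratio 1).
S·A_cross = εσ·A_surf·T⁴  ⇒  T⁴ = S/(1σ).
T⁴ = 1.00·2200/(1·5.67×10⁻⁸) = 3.880×10¹⁰ K⁴.
T = (3.880×10¹⁰)^(1/4).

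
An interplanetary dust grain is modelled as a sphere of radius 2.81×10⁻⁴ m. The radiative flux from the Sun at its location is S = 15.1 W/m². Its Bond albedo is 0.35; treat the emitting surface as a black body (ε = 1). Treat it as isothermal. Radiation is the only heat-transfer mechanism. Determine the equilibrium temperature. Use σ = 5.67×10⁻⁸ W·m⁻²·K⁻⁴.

At equilibrium, absorbed power = emitted power.
Absorbing cross-section = πr² = 2.481×10⁻⁷ m²; emitting surface = 4πr² = 9.923×10⁻⁷ m² (ratio 4).
(1−a)S·A_cross = εσ·A_surf·T⁴  ⇒  T⁴ = (1−a)S/(4σ).
T⁴ = 0.650·15.1/(4·5.67×10⁻⁸) = 4.328×10⁷ K⁴.
T = (4.328×10⁷)^(1/4).

T ≈ 81.1 K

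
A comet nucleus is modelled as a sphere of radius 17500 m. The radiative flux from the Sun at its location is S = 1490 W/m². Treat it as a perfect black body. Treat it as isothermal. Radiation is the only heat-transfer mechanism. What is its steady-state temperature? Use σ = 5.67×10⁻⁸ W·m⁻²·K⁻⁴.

At equilibrium, absorbed power = emitted power.
Absorbing cross-section = πr² = 9.621×10⁸ m²; emitting surface = 4πr² = 3.848×10⁹ m² (ratio 4).
S·A_cross = εσ·A_surf·T⁴  ⇒  T⁴ = S/(4σ).
T⁴ = 1.00·1490/(4·5.67×10⁻⁸) = 6.570×10⁹ K⁴.
T = (6.570×10⁹)^(1/4).

T ≈ 285 K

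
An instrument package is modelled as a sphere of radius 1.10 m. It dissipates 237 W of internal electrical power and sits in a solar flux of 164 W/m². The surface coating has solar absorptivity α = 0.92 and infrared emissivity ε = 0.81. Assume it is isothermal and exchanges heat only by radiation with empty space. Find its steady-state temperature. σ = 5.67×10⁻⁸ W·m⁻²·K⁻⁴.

T ≈ 185 K

At steady state, absorbed solar power + internal power = radiated power.
Absorbed: α·S·A_cross = 0.92·164·3.801 = 573.5 W (cross-section πr²).
Total input = 573.5 + 237 = 810.5 W.
Radiated: εσ·A_surf·T⁴ with A_surf = 4πr² = 15.21 m².
T⁴ = 810.5/(0.81·5.67×10⁻⁸·15.21) = 1.161×10⁹ K⁴.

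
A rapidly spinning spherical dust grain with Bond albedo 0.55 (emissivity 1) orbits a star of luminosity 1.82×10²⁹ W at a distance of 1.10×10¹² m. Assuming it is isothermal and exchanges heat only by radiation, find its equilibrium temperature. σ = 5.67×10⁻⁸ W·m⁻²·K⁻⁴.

T ≈ 393 K

First find the stellar flux at distance d: S = L/(4πd²) = 1.82×10²⁹/(4π·(1.10×10¹²)²) = 11970 W/m².
For an isothermal sphere, absorbed (1−a)S·πr² = emitted σ·4πr²·T⁴, so T⁴ = (1−a)S/(4σ).
T⁴ = 0.450·11970/(4·5.67×10⁻⁸) = 2.375×10¹⁰ K⁴.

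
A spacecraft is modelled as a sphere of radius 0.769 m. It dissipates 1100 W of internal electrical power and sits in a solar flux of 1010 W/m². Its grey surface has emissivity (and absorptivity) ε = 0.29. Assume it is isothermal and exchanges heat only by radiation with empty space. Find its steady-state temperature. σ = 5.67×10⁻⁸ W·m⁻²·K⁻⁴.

T ≈ 341 K

At steady state, absorbed solar power + internal power = radiated power.
Absorbed: α·S·A_cross = 0.29·1010·1.858 = 544.2 W (cross-section πr²).
Total input = 544.2 + 1100 = 1644 W.
Radiated: εσ·A_surf·T⁴ with A_surf = 4πr² = 7.431 m².
T⁴ = 1644/(0.29·5.67×10⁻⁸·7.431) = 1.346×10¹⁰ K⁴.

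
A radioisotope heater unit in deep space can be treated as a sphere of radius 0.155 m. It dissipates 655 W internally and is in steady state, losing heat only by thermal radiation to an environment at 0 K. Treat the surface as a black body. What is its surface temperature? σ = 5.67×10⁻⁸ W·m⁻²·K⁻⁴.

Steady state: internal power = radiated power, P = εσA T⁴.
Radiating area A = 4πr² = 0.3019 m².
T⁴ = P/(εσA) = 655/(1.0·5.67×10⁻⁸·0.3019) = 3.826×10¹⁰ K⁴.
T = (3.826×10¹⁰)^(1/4).

T ≈ 442 K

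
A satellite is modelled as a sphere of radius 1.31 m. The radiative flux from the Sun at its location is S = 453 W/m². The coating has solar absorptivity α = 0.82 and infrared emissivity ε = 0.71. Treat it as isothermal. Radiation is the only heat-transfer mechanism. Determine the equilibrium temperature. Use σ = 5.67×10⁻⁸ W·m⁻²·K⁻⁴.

T ≈ 219 K

At equilibrium, absorbed power = emitted power.
Absorbing cross-section = πr² = 5.391 m²; emitting surface = 4πr² = 21.57 m² (ratio 4).
αS·A_cross = εσ·A_surf·T⁴  ⇒  T⁴ = αS/(ε·4σ).
T⁴ = 0.820·453/(0.71·4·5.67×10⁻⁸) = 2.307×10⁹ K⁴.
T = (2.307×10⁹)^(1/4).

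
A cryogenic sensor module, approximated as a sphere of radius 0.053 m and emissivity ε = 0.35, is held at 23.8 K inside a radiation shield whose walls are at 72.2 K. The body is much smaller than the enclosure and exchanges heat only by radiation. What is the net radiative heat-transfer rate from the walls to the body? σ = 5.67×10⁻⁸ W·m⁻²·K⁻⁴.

P_net ≈ 0.0188 W

For a small grey body in a large enclosure: P_net = εσA(T_body⁴ − T_wall⁴).
A = 4πr² = 0.03530 m²; T_body⁴ − T_wall⁴ = 3.209×10⁵ − 2.717×10⁷ = -2.685×10⁷ K⁴.
|P_net| = 0.35·5.67×10⁻⁸·0.03530·2.685×10⁷.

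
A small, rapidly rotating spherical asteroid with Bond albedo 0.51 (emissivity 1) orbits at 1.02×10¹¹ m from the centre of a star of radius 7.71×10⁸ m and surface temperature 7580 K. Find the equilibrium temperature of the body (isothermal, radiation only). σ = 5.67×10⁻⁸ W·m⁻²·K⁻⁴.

T ≈ 390 K

The star's surface emits σT_*⁴; at distance d the flux is S = σT_*⁴(R_*/d)².
S = 5.67×10⁻⁸·(7580)⁴·(7.71×10⁸/1.02×10¹¹)² = 10690 W/m².
For an isothermal sphere T⁴ = (1−a)S/(4σ) = 2.311×10¹⁰ K⁴.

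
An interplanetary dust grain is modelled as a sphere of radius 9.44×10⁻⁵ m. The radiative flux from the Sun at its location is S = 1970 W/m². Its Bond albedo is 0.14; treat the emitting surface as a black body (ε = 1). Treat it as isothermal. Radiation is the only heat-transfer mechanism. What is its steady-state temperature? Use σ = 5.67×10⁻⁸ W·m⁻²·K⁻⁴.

At equilibrium, absorbed power = emitted power.
Absorbing cross-section = πr² = 2.800×10⁻⁸ m²; emitting surface = 4πr² = 1.120×10⁻⁷ m² (ratio 4).
(1−a)S·A_cross = εσ·A_surf·T⁴  ⇒  T⁴ = (1−a)S/(4σ).
T⁴ = 0.860·1970/(4·5.67×10⁻⁸) = 7.470×10⁹ K⁴.
T = (7.470×10⁹)^(1/4).

T ≈ 294 K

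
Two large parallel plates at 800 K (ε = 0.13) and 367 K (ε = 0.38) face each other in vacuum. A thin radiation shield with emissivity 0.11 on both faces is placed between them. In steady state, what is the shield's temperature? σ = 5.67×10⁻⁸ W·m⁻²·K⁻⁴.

In steady state the net flux on the hot side equals that on the cold side.
σ(T₁⁴−T_s⁴)/D₁ = σ(T_s⁴−T₂⁴)/D₂, with D₁ = 1/ε₁+1/ε_s−1 = 15.78, D₂ = 1/ε_s+1/ε₂−1 = 10.72.
Solve for T_s⁴: T_s⁴ = (D₂·T₁⁴ + D₁·T₂⁴)/(D₁+D₂) = 1.765×10¹¹ K⁴.

T_s ≈ 648 K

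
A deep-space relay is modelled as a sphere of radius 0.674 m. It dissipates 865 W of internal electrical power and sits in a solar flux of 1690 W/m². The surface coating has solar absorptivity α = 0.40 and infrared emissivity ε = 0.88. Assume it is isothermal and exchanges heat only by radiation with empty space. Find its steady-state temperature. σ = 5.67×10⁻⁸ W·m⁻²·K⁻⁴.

At steady state, absorbed solar power + internal power = radiated power.
Absorbed: α·S·A_cross = 0.40·1690·1.427 = 964.8 W (cross-section πr²).
Total input = 964.8 + 865 = 1830 W.
Radiated: εσ·A_surf·T⁴ with A_surf = 4πr² = 5.709 m².
T⁴ = 1830/(0.88·5.67×10⁻⁸·5.709) = 6.424×10⁹ K⁴.

T ≈ 283 K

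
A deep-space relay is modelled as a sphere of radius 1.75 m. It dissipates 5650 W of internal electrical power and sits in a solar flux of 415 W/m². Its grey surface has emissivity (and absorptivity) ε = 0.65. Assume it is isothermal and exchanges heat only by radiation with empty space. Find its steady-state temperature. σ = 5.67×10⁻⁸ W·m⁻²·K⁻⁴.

At steady state, absorbed solar power + internal power = radiated power.
Absorbed: α·S·A_cross = 0.65·415·9.621 = 2595 W (cross-section πr²).
Total input = 2595 + 5650 = 8245 W.
Radiated: εσ·A_surf·T⁴ with A_surf = 4πr² = 38.48 m².
T⁴ = 8245/(0.65·5.67×10⁻⁸·38.48) = 5.813×10⁹ K⁴.

T ≈ 276 K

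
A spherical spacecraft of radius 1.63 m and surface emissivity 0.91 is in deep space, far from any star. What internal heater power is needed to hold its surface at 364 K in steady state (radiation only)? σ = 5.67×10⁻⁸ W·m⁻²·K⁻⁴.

P ≈ 30200 W

P = εσ·4πr²·T⁴.
4πr² = 33.39 m²; T⁴ = 1.756×10¹⁰ K⁴.
P = 0.91·5.67×10⁻⁸·33.39·1.756×10¹⁰.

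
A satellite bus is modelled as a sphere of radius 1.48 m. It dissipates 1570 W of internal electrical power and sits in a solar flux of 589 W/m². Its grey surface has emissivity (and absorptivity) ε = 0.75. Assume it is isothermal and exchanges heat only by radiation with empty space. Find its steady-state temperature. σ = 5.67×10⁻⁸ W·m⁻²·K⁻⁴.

At steady state, absorbed solar power + internal power = radiated power.
Absorbed: α·S·A_cross = 0.75·589·6.881 = 3040 W (cross-section πr²).
Total input = 3040 + 1570 = 4610 W.
Radiated: εσ·A_surf·T⁴ with A_surf = 4πr² = 27.53 m².
T⁴ = 4610/(0.75·5.67×10⁻⁸·27.53) = 3.938×10⁹ K⁴.

T ≈ 251 K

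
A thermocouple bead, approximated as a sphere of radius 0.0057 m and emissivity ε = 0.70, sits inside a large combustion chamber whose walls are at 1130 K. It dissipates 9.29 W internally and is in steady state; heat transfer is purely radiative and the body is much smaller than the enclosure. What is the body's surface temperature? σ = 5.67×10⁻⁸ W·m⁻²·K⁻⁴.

T ≈ 1220 K

For a small grey body in a large enclosure, net radiated power = εσA(T⁴ − T_w⁴).
Steady state: P = εσA(T⁴ − T_w⁴) with A = 4πr² = 4.083×10⁻⁴ m².
T⁴ = P/(εσA) + T_w⁴ = 9.29/(0.70·5.67×10⁻⁸·4.083×10⁻⁴) + (1130)⁴
    = 5.733×10¹¹ + 1.630×10¹² = 2.204×10¹² K⁴.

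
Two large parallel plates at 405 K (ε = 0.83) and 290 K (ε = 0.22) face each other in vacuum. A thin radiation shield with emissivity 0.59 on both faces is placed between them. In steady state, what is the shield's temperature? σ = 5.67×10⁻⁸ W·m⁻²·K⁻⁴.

In steady state the net flux on the hot side equals that on the cold side.
σ(T₁⁴−T_s⁴)/D₁ = σ(T_s⁴−T₂⁴)/D₂, with D₁ = 1/ε₁+1/ε_s−1 = 1.900, D₂ = 1/ε_s+1/ε₂−1 = 5.240.
Solve for T_s⁴: T_s⁴ = (D₂·T₁⁴ + D₁·T₂⁴)/(D₁+D₂) = 2.163×10¹⁰ K⁴.

T_s ≈ 383 K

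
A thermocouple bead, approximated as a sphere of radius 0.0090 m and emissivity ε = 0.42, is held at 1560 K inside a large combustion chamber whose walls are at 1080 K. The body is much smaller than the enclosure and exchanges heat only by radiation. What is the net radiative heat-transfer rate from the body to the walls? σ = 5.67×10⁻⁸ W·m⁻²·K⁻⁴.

For a small grey body in a large enclosure: P_net = εσA(T_body⁴ − T_wall⁴).
A = 4πr² = 0.001018 m²; T_body⁴ − T_wall⁴ = 5.922×10¹² − 1.360×10¹² = 4.562×10¹² K⁴.
|P_net| = 0.42·5.67×10⁻⁸·0.001018·4.562×10¹².

P_net ≈ 111 W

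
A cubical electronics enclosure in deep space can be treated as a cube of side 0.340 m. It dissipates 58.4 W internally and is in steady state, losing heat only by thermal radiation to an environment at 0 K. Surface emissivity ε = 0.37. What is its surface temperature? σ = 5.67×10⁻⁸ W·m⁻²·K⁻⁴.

T ≈ 252 K

Steady state: internal power = radiated power, P = εσA T⁴.
Radiating area A = 6L² = 0.6936 m².
T⁴ = P/(εσA) = 58.4/(0.37·5.67×10⁻⁸·0.6936) = 4.013×10⁹ K⁴.
T = (4.013×10⁹)^(1/4).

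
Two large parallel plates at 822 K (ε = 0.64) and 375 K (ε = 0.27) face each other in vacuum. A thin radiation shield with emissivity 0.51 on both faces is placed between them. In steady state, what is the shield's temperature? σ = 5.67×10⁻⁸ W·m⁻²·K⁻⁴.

In steady state the net flux on the hot side equals that on the cold side.
σ(T₁⁴−T_s⁴)/D₁ = σ(T_s⁴−T₂⁴)/D₂, with D₁ = 1/ε₁+1/ε_s−1 = 2.523, D₂ = 1/ε_s+1/ε₂−1 = 4.664.
Solve for T_s⁴: T_s⁴ = (D₂·T₁⁴ + D₁·T₂⁴)/(D₁+D₂) = 3.032×10¹¹ K⁴.

T_s ≈ 742 K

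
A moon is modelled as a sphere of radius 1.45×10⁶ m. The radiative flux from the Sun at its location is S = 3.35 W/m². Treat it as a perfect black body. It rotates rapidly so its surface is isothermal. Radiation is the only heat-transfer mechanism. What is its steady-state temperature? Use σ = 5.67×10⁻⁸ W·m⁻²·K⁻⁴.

T ≈ 62.0 K

At equilibrium, absorbed power = emitted power.
Absorbing cross-section = πr² = 6.605×10¹² m²; emitting surface = 4πr² = 2.642×10¹³ m² (ratio 4).
S·A_cross = εσ·A_surf·T⁴  ⇒  T⁴ = S/(4σ).
T⁴ = 1.00·3.35/(4·5.67×10⁻⁸) = 1.477×10⁷ K⁴.
T = (1.477×10⁷)^(1/4).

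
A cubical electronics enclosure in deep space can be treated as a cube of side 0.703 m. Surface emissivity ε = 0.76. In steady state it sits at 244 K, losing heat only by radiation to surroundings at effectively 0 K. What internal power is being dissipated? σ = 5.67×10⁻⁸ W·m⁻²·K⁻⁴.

P ≈ 453 W

Steady state: P = εσA T⁴.
A = 6L² = 2.965 m²; T⁴ = (244)⁴ = 3.545×10⁹ K⁴.
P = 0.76 × 5.67×10⁻⁸ × 2.965 × 3.545×10⁹.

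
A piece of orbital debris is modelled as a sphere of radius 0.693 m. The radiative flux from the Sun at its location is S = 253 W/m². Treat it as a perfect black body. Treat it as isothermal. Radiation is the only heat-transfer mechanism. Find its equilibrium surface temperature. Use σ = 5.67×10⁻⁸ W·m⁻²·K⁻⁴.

T ≈ 183 K

At equilibrium, absorbed power = emitted power.
Absorbing cross-section = πr² = 1.509 m²; emitting surface = 4πr² = 6.035 m² (ratio 4).
S·A_cross = εσ·A_surf·T⁴  ⇒  T⁴ = S/(4σ).
T⁴ = 1.00·253/(4·5.67×10⁻⁸) = 1.116×10⁹ K⁴.
T = (1.116×10⁹)^(1/4).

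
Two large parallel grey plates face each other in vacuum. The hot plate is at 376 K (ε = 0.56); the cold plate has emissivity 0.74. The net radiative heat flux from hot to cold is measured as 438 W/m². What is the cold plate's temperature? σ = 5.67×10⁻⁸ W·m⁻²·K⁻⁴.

q = σ(T₁⁴ − T₂⁴)/(1/ε₁ + 1/ε₂ − 1); denominator = 2.137.
T₂⁴ = T₁⁴ − q·(1/ε₁+1/ε₂−1)/σ = 1.999×10¹⁰ − 438·2.137/5.67×10⁻⁸
    = 3.479×10⁹ K⁴.

T₂ ≈ 243 K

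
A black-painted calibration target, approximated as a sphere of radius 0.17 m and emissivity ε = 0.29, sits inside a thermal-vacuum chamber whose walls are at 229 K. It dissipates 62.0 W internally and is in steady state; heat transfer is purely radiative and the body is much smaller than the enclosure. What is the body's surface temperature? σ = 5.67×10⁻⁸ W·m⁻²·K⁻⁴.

T ≈ 339 K

For a small grey body in a large enclosure, net radiated power = εσA(T⁴ − T_w⁴).
Steady state: P = εσA(T⁴ − T_w⁴) with A = 4πr² = 0.3632 m².
T⁴ = P/(εσA) + T_w⁴ = 62.0/(0.29·5.67×10⁻⁸·0.3632) + (229)⁴
    = 1.038×10¹⁰ + 2.750×10⁹ = 1.313×10¹⁰ K⁴.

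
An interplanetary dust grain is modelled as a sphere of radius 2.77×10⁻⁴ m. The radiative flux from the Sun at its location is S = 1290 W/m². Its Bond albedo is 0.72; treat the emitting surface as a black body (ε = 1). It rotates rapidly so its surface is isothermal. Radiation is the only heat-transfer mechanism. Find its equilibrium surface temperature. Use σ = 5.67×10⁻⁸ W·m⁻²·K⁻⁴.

At equilibrium, absorbed power = emitted power.
Absorbing cross-section = πr² = 2.411×10⁻⁷ m²; emitting surface = 4πr² = 9.642×10⁻⁷ m² (ratio 4).
(1−a)S·A_cross = εσ·A_surf·T⁴  ⇒  T⁴ = (1−a)S/(4σ).
T⁴ = 0.280·1290/(4·5.67×10⁻⁸) = 1.593×10⁹ K⁴.
T = (1.593×10⁹)^(1/4).

T ≈ 200 K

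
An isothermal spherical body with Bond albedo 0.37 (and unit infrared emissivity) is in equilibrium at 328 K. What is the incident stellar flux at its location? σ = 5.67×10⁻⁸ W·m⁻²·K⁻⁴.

(1−a)S·πr² = σ·4πr²·T⁴ ⇒ S = 4σT⁴/(1−a).
S = 4·5.67×10⁻⁸·1.157×10¹⁰/0.630.

S ≈ 4170 W/m²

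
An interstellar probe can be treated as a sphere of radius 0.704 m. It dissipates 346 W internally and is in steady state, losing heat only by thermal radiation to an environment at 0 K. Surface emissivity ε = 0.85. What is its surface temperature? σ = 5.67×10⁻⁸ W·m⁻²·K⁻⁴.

T ≈ 184 K

Steady state: internal power = radiated power, P = εσA T⁴.
Radiating area A = 4πr² = 6.228 m².
T⁴ = P/(εσA) = 346/(0.85·5.67×10⁻⁸·6.228) = 1.153×10⁹ K⁴.
T = (1.153×10⁹)^(1/4).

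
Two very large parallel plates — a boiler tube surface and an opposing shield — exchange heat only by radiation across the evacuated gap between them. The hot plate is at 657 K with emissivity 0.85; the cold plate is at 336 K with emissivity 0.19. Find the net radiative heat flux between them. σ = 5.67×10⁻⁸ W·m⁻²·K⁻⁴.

For two infinite grey parallel plates, q = σ(T₁⁴ − T₂⁴)/(1/ε₁ + 1/ε₂ − 1).
T₁⁴ − T₂⁴ = 1.863×10¹¹ − 1.275×10¹⁰ = 1.736×10¹¹ K⁴.
1/ε₁ + 1/ε₂ − 1 = 1.176 + 5.263 − 1 = 5.440.
q = 5.67×10⁻⁸ × 1.736×10¹¹ / 5.440.

q ≈ 1810 W/m²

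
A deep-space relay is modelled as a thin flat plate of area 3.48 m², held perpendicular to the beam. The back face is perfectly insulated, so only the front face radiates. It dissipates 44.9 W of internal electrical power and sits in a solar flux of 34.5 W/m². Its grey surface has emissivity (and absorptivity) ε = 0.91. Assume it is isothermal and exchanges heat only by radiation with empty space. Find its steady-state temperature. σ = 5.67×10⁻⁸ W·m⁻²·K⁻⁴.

T ≈ 171 K

At steady state, absorbed solar power + internal power = radiated power.
Absorbed: α·S·A_cross = 0.91·34.5·3.480 = 109.3 W (cross-section A).
Total input = 109.3 + 44.9 = 154.2 W.
Radiated: εσ·A_surf·T⁴ with A_surf = A = 3.480 m².
T⁴ = 154.2/(0.91·5.67×10⁻⁸·3.480) = 8.585×10⁸ K⁴.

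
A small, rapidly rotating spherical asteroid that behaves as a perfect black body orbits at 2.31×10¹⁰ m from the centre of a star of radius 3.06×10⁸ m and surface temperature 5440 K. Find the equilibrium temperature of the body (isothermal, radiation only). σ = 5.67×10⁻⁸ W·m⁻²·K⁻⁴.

The star's surface emits σT_*⁴; at distance d the flux is S = σT_*⁴(R_*/d)².
S = 5.67×10⁻⁸·(5440)⁴·(3.06×10⁸/2.31×10¹⁰)² = 8714 W/m².
For an isothermal sphere T⁴ = (1−a)S/(4σ) = 3.842×10¹⁰ K⁴.

T ≈ 443 K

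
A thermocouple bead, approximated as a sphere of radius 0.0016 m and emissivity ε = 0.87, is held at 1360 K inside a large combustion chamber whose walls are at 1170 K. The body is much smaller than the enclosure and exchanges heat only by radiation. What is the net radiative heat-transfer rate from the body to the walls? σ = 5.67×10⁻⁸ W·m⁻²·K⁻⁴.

For a small grey body in a large enclosure: P_net = εσA(T_body⁴ − T_wall⁴).
A = 4πr² = 3.217×10⁻⁵ m²; T_body⁴ − T_wall⁴ = 3.421×10¹² − 1.874×10¹² = 1.547×10¹² K⁴.
|P_net| = 0.87·5.67×10⁻⁸·3.217×10⁻⁵·1.547×10¹².

P_net ≈ 2.46 W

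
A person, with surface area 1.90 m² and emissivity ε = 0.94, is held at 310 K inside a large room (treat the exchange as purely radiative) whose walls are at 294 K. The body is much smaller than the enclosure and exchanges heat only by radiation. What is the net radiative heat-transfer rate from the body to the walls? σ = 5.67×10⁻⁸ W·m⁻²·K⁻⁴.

P_net ≈ 179 W

For a small grey body in a large enclosure: P_net = εσA(T_body⁴ − T_wall⁴).
A = 1.90 m²; T_body⁴ − T_wall⁴ = 9.235×10⁹ − 7.471×10⁹ = 1.764×10⁹ K⁴.
|P_net| = 0.94·5.67×10⁻⁸·1.900·1.764×10⁹.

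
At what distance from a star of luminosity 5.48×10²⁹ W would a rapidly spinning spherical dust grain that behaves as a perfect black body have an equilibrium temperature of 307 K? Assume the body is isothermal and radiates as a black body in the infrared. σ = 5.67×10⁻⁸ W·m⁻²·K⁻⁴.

For an isothermal black-emitting sphere, (1−a)S·πr² = σ·4πr²·T⁴ ⇒ S = 4σT⁴/(1−a).
S = 4·5.67×10⁻⁸·(307)⁴/1.00 = 2015 W/m².
Flux falls as S = L/(4πd²), so d = √(L/(4πS)) = √(5.48×10²⁹/(4π·2015)).

d ≈ 4.65×10¹² m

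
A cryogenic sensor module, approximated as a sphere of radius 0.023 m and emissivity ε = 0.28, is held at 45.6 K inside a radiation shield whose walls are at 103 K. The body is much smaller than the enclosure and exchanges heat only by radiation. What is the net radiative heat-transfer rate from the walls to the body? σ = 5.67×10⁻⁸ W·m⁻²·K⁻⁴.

P_net ≈ 0.0114 W

For a small grey body in a large enclosure: P_net = εσA(T_body⁴ − T_wall⁴).
A = 4πr² = 0.006648 m²; T_body⁴ − T_wall⁴ = 4.324×10⁶ − 1.126×10⁸ = -1.082×10⁸ K⁴.
|P_net| = 0.28·5.67×10⁻⁸·0.006648·1.082×10⁸.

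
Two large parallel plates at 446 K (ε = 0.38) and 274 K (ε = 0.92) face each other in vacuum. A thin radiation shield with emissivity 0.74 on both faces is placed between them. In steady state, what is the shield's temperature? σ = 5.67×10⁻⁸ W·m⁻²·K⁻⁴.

In steady state the net flux on the hot side equals that on the cold side.
σ(T₁⁴−T_s⁴)/D₁ = σ(T_s⁴−T₂⁴)/D₂, with D₁ = 1/ε₁+1/ε_s−1 = 2.983, D₂ = 1/ε_s+1/ε₂−1 = 1.438.
Solve for T_s⁴: T_s⁴ = (D₂·T₁⁴ + D₁·T₂⁴)/(D₁+D₂) = 1.667×10¹⁰ K⁴.

T_s ≈ 359 K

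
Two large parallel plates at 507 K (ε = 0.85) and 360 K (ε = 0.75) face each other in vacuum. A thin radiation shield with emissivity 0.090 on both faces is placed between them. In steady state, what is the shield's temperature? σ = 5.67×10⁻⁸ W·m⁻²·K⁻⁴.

In steady state the net flux on the hot side equals that on the cold side.
σ(T₁⁴−T_s⁴)/D₁ = σ(T_s⁴−T₂⁴)/D₂, with D₁ = 1/ε₁+1/ε_s−1 = 11.29, D₂ = 1/ε_s+1/ε₂−1 = 11.44.
Solve for T_s⁴: T_s⁴ = (D₂·T₁⁴ + D₁·T₂⁴)/(D₁+D₂) = 4.161×10¹⁰ K⁴.

T_s ≈ 452 K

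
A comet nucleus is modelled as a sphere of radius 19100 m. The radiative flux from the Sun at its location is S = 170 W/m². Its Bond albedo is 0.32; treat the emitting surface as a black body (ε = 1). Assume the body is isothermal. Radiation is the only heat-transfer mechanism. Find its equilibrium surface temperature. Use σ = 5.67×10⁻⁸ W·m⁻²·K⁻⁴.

At equilibrium, absorbed power = emitted power.
Absorbing cross-section = πr² = 1.146×10⁹ m²; emitting surface = 4πr² = 4.584×10⁹ m² (ratio 4).
(1−a)S·A_cross = εσ·A_surf·T⁴  ⇒  T⁴ = (1−a)S/(4σ).
T⁴ = 0.680·170/(4·5.67×10⁻⁸) = 5.097×10⁸ K⁴.
T = (5.097×10⁸)^(1/4).

T ≈ 150 K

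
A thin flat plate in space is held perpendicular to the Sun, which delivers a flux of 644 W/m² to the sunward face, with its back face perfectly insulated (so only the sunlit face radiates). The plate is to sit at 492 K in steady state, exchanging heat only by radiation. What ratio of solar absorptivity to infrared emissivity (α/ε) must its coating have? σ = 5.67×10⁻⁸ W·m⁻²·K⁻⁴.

Balance: αS·A = εσ·1A·T⁴ ⇒ α/ε = σT⁴/S.
α/ε = 5.67×10⁻⁸·(492)⁴/644 = 5.67×10⁻⁸·5.859×10¹⁰/644.

α/ε ≈ 5.16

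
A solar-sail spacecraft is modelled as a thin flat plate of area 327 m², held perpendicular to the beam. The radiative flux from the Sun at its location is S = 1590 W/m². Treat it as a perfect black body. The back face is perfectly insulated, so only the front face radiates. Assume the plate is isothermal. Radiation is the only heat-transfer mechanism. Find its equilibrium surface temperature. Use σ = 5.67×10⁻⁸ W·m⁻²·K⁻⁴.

At equilibrium, absorbed power = emitted power.
Absorbing cross-section = A = 327.0 m²; emitting surface = A = 327.0 m² (ratio 1).
S·A_cross = εσ·A_surf·T⁴  ⇒  T⁴ = S/(1σ).
T⁴ = 1.00·1590/(1·5.67×10⁻⁸) = 2.804×10¹⁰ K⁴.
T = (2.804×10¹⁰)^(1/4).

T ≈ 409 K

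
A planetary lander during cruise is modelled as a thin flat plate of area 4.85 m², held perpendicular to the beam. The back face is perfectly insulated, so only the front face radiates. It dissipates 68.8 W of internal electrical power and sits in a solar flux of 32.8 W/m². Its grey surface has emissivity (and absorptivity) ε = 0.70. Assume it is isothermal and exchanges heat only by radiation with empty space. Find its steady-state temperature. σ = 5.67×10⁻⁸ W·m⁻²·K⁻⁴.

At steady state, absorbed solar power + internal power = radiated power.
Absorbed: α·S·A_cross = 0.70·32.8·4.850 = 111.4 W (cross-section A).
Total input = 111.4 + 68.8 = 180.2 W.
Radiated: εσ·A_surf·T⁴ with A_surf = A = 4.850 m².
T⁴ = 180.2/(0.70·5.67×10⁻⁸·4.850) = 9.359×10⁸ K⁴.

T ≈ 175 K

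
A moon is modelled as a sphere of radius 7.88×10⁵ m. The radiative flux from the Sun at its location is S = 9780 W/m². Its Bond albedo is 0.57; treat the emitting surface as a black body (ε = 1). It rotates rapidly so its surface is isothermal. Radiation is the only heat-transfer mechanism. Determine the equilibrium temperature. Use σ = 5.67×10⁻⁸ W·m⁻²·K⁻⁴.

At equilibrium, absorbed power = emitted power.
Absorbing cross-section = πr² = 1.951×10¹² m²; emitting surface = 4πr² = 7.803×10¹² m² (ratio 4).
(1−a)S·A_cross = εσ·A_surf·T⁴  ⇒  T⁴ = (1−a)S/(4σ).
T⁴ = 0.430·9780/(4·5.67×10⁻⁸) = 1.854×10¹⁰ K⁴.
T = (1.854×10¹⁰)^(1/4).

T ≈ 369 K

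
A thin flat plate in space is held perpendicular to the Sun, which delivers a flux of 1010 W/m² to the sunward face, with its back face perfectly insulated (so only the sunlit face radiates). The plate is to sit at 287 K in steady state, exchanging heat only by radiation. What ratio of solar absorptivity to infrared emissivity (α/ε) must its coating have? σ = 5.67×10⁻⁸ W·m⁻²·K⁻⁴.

α/ε ≈ 0.381

Balance: αS·A = εσ·1A·T⁴ ⇒ α/ε = σT⁴/S.
α/ε = 5.67×10⁻⁸·(287)⁴/1010 = 5.67×10⁻⁸·6.785×10⁹/1010.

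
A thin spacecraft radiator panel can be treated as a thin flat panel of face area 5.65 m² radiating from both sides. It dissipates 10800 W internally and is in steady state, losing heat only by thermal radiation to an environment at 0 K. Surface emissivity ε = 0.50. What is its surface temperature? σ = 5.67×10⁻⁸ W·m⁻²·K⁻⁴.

Steady state: internal power = radiated power, P = εσA T⁴.
Radiating area A = 2·5.65 = 11.30 m².
T⁴ = P/(εσA) = 10800/(0.50·5.67×10⁻⁸·11.30) = 3.371×10¹⁰ K⁴.
T = (3.371×10¹⁰)^(1/4).

T ≈ 428 K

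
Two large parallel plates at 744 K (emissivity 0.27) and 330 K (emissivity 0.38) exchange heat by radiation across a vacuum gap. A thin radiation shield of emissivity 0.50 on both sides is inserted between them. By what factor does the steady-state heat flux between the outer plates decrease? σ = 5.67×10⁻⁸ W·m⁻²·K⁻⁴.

factor ≈ 1.56

Without shield: q₀ = σΔ(T⁴)/(1/ε₁+1/ε₂−1) with denominator 5.335.
With shield the two gaps are in series; the resistances add: (1/ε₁+1/ε_s−1)+(1/ε_s+1/ε₂−1) = 4.704+3.632 = 8.335.
Heat-flux ratio q₀/q = 8.335/5.335.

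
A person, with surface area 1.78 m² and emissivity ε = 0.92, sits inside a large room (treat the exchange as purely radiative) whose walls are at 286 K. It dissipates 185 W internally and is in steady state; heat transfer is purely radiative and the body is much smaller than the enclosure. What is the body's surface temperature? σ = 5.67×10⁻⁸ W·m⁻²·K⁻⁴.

For a small grey body in a large enclosure, net radiated power = εσA(T⁴ − T_w⁴).
Steady state: P = εσA(T⁴ − T_w⁴) with A = 1.78 m².
T⁴ = P/(εσA) + T_w⁴ = 185/(0.92·5.67×10⁻⁸·1.780) + (286)⁴
    = 1.992×10⁹ + 6.691×10⁹ = 8.683×10⁹ K⁴.

T ≈ 305 K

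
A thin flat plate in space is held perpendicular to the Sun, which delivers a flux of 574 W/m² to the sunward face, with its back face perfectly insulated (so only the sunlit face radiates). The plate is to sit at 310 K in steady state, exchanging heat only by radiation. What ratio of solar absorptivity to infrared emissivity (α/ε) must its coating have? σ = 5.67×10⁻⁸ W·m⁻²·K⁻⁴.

α/ε ≈ 0.912

Balance: αS·A = εσ·1A·T⁴ ⇒ α/ε = σT⁴/S.
α/ε = 5.67×10⁻⁸·(310)⁴/574 = 5.67×10⁻⁸·9.235×10⁹/574.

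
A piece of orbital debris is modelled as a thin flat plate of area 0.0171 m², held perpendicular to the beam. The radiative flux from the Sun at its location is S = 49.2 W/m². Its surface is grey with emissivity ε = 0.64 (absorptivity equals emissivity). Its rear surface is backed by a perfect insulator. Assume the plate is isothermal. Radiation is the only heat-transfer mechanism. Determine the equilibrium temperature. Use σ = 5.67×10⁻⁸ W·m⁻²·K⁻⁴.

At equilibrium, absorbed power = emitted power.
Absorbing cross-section = A = 0.01710 m²; emitting surface = A = 0.01710 m² (ratio 1).
εS·A_cross = εσ·A_surf·T⁴  ⇒  T⁴ = S/(1σ)   (ε cancels).
T⁴ = 49.2/(1·5.67×10⁻⁸) = 8.677×10⁸ K⁴.
T = (8.677×10⁸)^(1/4).

T ≈ 172 K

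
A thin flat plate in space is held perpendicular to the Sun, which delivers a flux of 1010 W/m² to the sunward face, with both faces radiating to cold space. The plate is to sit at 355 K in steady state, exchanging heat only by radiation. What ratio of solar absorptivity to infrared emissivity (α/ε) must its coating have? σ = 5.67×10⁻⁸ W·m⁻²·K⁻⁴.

α/ε ≈ 1.78

Balance: αS·A = εσ·2A·T⁴ ⇒ α/ε = 2σT⁴/S.
α/ε = 2·5.67×10⁻⁸·(355)⁴/1010 = 2·5.67×10⁻⁸·1.588×10¹⁰/1010.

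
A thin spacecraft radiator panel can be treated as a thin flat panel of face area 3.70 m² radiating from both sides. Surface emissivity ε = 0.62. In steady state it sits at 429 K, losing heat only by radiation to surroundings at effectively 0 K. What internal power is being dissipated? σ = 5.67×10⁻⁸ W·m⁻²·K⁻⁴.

P ≈ 8810 W

Steady state: P = εσA T⁴.
A = 2·3.70 = 7.400 m²; T⁴ = (429)⁴ = 3.387×10¹⁰ K⁴.
P = 0.62 × 5.67×10⁻⁸ × 7.400 × 3.387×10¹⁰.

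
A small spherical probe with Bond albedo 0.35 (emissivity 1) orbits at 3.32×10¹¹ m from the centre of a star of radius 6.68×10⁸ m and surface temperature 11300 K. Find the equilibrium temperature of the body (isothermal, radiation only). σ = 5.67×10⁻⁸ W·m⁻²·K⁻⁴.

T ≈ 322 K

The star's surface emits σT_*⁴; at distance d the flux is S = σT_*⁴(R_*/d)².
S = 5.67×10⁻⁸·(11300)⁴·(6.68×10⁸/3.32×10¹¹)² = 3743 W/m².
For an isothermal sphere T⁴ = (1−a)S/(4σ) = 1.073×10¹⁰ K⁴.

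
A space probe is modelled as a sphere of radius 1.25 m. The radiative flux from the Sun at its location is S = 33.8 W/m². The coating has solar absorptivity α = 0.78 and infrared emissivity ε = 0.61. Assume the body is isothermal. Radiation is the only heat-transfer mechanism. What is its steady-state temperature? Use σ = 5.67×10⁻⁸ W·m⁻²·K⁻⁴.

T ≈ 117 K

At equilibrium, absorbed power = emitted power.
Absorbing cross-section = πr² = 4.909 m²; emitting surface = 4πr² = 19.63 m² (ratio 4).
αS·A_cross = εσ·A_surf·T⁴  ⇒  T⁴ = αS/(ε·4σ).
T⁴ = 0.780·33.8/(0.61·4·5.67×10⁻⁸) = 1.906×10⁸ K⁴.
T = (1.906×10⁸)^(1/4).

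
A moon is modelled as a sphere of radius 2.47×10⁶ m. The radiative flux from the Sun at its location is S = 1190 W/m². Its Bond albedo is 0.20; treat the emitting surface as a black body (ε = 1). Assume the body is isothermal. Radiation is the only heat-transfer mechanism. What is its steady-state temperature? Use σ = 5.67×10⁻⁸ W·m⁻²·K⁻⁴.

At equilibrium, absorbed power = emitted power.
Absorbing cross-section = πr² = 1.917×10¹³ m²; emitting surface = 4πr² = 7.667×10¹³ m² (ratio 4).
(1−a)S·A_cross = εσ·A_surf·T⁴  ⇒  T⁴ = (1−a)S/(4σ).
T⁴ = 0.800·1190/(4·5.67×10⁻⁸) = 4.198×10⁹ K⁴.
T = (4.198×10⁹)^(1/4).

T ≈ 255 K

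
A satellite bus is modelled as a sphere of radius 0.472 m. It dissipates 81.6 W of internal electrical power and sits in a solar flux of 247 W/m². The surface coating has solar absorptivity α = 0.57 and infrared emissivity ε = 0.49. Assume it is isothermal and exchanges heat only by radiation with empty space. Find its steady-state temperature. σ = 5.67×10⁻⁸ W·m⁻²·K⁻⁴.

T ≈ 219 K

At steady state, absorbed solar power + internal power = radiated power.
Absorbed: α·S·A_cross = 0.57·247·0.6999 = 98.54 W (cross-section πr²).
Total input = 98.54 + 81.6 = 180.1 W.
Radiated: εσ·A_surf·T⁴ with A_surf = 4πr² = 2.800 m².
T⁴ = 180.1/(0.49·5.67×10⁻⁸·2.800) = 2.316×10⁹ K⁴.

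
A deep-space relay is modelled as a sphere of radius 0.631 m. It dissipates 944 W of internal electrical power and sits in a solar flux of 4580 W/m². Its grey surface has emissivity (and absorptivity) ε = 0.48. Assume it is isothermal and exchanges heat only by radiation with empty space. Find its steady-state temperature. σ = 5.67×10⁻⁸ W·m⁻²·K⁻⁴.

At steady state, absorbed solar power + internal power = radiated power.
Absorbed: α·S·A_cross = 0.48·4580·1.251 = 2750 W (cross-section πr²).
Total input = 2750 + 944 = 3694 W.
Radiated: εσ·A_surf·T⁴ with A_surf = 4πr² = 5.003 m².
T⁴ = 3694/(0.48·5.67×10⁻⁸·5.003) = 2.713×10¹⁰ K⁴.

T ≈ 406 K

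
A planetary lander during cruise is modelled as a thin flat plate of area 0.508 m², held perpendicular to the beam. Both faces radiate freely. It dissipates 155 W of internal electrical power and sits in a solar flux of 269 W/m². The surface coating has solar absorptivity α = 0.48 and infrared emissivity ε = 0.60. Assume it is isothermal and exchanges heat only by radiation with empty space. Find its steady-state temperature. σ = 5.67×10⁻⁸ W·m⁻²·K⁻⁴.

T ≈ 283 K

At steady state, absorbed solar power + internal power = radiated power.
Absorbed: α·S·A_cross = 0.48·269·0.5080 = 65.59 W (cross-section A).
Total input = 65.59 + 155 = 220.6 W.
Radiated: εσ·A_surf·T⁴ with A_surf = 2A = 1.016 m².
T⁴ = 220.6/(0.60·5.67×10⁻⁸·1.016) = 6.382×10⁹ K⁴.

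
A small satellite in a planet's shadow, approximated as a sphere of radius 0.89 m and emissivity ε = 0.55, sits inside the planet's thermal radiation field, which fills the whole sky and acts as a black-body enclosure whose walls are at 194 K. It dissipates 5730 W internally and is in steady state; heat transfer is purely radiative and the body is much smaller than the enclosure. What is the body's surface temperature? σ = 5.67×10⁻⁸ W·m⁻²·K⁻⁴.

T ≈ 375 K

For a small grey body in a large enclosure, net radiated power = εσA(T⁴ − T_w⁴).
Steady state: P = εσA(T⁴ − T_w⁴) with A = 4πr² = 9.954 m².
T⁴ = P/(εσA) + T_w⁴ = 5730/(0.55·5.67×10⁻⁸·9.954) + (194)⁴
    = 1.846×10¹⁰ + 1.416×10⁹ = 1.988×10¹⁰ K⁴.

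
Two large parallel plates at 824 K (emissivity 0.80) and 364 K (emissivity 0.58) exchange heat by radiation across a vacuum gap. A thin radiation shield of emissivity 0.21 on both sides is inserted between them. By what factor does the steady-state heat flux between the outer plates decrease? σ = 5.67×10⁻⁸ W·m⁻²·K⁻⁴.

factor ≈ 5.32

Without shield: q₀ = σΔ(T⁴)/(1/ε₁+1/ε₂−1) with denominator 1.974.
With shield the two gaps are in series; the resistances add: (1/ε₁+1/ε_s−1)+(1/ε_s+1/ε₂−1) = 5.012+5.486 = 10.50.
Heat-flux ratio q₀/q = 10.50/1.974.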